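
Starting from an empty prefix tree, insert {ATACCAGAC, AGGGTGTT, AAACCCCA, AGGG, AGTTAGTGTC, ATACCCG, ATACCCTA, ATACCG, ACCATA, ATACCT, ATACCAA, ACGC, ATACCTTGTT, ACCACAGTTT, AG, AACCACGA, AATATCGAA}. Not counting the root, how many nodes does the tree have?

68

Count nodes per top-level branch (shared prefixes stored once):
  'A'-branch (AAACCCCA, AACCACGA, AATATCGAA, ACCACAGTTT, ACCATA, ACGC, AG, AGGG, AGGGTGTT, AGTTAGTGTC, ATACCAA, ATACCAGAC, ATACCCG, ATACCCTA, ATACCG, ATACCT, ATACCTTGTT): 68 nodes
Sum: 68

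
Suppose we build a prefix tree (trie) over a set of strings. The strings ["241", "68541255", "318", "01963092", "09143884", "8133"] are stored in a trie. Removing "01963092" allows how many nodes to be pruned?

7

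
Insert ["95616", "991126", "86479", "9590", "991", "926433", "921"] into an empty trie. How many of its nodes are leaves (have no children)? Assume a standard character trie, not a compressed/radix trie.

6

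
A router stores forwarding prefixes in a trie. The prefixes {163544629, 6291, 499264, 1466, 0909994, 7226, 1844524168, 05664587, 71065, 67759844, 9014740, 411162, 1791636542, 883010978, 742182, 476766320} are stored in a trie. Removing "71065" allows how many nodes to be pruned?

4

Walk "71065" from the leaf back toward the root, removing each node that no remaining word uses.
The suffix "1065" (4 nodes) is used only by "71065"; the node for "7" still has the child "2", so pruning stops there.
Nodes removed: 4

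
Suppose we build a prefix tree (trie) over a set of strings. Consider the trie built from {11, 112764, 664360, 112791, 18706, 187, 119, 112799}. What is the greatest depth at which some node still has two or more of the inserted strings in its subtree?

5

Equivalently: take the maximum, over all pairs, of their longest common prefix length.
"112791" and "112799" agree on "11279" (5 characters) before diverging; nothing deeper is shared.
Longest shared-prefix length: 5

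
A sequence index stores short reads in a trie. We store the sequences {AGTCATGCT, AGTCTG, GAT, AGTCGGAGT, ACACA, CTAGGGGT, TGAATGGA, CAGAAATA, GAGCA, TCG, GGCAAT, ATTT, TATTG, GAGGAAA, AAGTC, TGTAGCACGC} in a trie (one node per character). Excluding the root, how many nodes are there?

Insert word by word; a character creates a node only if that edge doesn't already exist:
  "AGTCATGCT" → 9 new (A, G, T, C, A, T, G, C, T)
  "AGTCTG" → prefix "AGTC" already present; 2 new (T, G)
  "GAT" → 3 new (G, A, T)
  "AGTCGGAGT" → prefix "AGTC" already present; 5 new (G, G, A, G, T)
  "ACACA" → prefix "A" already present; 4 new (C, A, C, A)
  "CTAGGGGT" → 8 new (C, T, A, G, G, G, G, T)
  "TGAATGGA" → 8 new (T, G, A, A, T, G, G, A)
  "CAGAAATA" → prefix "C" already present; 7 new (A, G, A, A, A, T, A)
  "GAGCA" → prefix "GA" already present; 3 new (G, C, A)
  "TCG" → prefix "T" already present; 2 new (C, G)
  "GGCAAT" → prefix "G" already present; 5 new (G, C, A, A, T)
  "ATTT" → prefix "A" already present; 3 new (T, T, T)
  "TATTG" → prefix "T" already present; 4 new (A, T, T, G)
  "GAGGAAA" → prefix "GAG" already present; 4 new (G, A, A, A)
  "AAGTC" → prefix "A" already present; 4 new (A, G, T, C)
  "TGTAGCACGC" → prefix "TG" already present; 8 new (T, A, G, C, A, C, G, C)
Total nodes = 9 + 2 + 3 + 5 + 4 + 8 + 8 + 7 + 3 + 2 + 5 + 3 + 4 + 4 + 4 + 8 = 79

79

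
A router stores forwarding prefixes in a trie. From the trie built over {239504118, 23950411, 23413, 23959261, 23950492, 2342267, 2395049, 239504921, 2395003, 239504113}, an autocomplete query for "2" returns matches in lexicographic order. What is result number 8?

Filter for "2…" and sort: "23413", "2342267", "2395003", "23950411", "239504113", "239504118", "2395049", "23950492", "239504921", "23959261"
Position 8: 23950492

23950492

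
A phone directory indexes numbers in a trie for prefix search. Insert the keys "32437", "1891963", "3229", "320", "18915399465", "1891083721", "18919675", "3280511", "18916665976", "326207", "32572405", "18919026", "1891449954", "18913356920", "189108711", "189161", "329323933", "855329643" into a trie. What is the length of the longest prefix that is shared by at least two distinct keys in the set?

The deepest shared node is where two words last agree before diverging.
"1891083721" and "189108711" agree on "189108" (6 characters) before diverging; nothing deeper is shared.
Longest shared-prefix length: 6

6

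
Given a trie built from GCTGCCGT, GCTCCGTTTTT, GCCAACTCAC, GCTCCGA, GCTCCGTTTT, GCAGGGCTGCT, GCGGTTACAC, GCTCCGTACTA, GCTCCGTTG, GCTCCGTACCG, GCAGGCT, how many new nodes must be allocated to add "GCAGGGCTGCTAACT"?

The longest prefix of "GCAGGGCTGCTAACT" already in the trie is "GCAGGGCTGCT" (length 11).
New nodes needed: |"GCAGGGCTGCTAACT"| − 11 = 15 − 11 = 4.

4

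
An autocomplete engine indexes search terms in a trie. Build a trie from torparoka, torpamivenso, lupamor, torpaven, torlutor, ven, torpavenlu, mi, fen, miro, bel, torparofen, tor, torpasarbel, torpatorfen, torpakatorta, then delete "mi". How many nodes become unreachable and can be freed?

0

Walk "mi" from the leaf back toward the root, removing each node that no remaining word uses.
Every node on "mi" is still needed (e.g. by "miro"), so nothing is freed.
Nodes removed: 0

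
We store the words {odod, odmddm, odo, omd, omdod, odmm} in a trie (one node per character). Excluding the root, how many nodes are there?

13

Insert word by word; a character creates a node only if that edge doesn't already exist:
  "odod" → 4 new (o, d, o, d)
  "odmddm" → prefix "od" already present; 4 new (m, d, d, m)
  "odo" → prefix "odo" already present; 0 new (none)
  "omd" → prefix "o" already present; 2 new (m, d)
  "omdod" → prefix "omd" already present; 2 new (o, d)
  "odmm" → prefix "odm" already present; 1 new (m)
Total nodes = 4 + 4 + 0 + 2 + 2 + 1 = 13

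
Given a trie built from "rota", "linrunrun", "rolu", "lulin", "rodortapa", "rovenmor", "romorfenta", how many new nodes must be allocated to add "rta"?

2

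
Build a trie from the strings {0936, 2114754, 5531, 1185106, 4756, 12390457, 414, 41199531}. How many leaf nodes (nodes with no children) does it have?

A leaf is a node with no children — equivalently, the end of a word that is not a proper prefix of any other stored word.
Those words: "0936", "1185106", "12390457", "2114754", "41199531", "414", "4756", "5531"
Leaf count: 8

8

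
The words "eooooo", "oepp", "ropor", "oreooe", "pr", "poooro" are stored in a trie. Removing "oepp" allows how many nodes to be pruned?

3

A node on "oepp"'s path can go only if nothing else ends at it or branches off below it.
The suffix "epp" (3 nodes) is used only by "oepp"; the node for "o" still has the child "r", so pruning stops there.
Nodes removed: 3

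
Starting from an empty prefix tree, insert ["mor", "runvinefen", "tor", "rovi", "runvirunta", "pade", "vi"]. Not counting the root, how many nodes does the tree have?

30

Trace insertions, counting only characters that open a new branch:
  "mor" → 3 new (m, o, r)
  "runvinefen" → 10 new (r, u, n, v, i, n, e, f, e, n)
  "tor" → 3 new (t, o, r)
  "rovi" → prefix "r" already present; 3 new (o, v, i)
  "runvirunta" → prefix "runvi" already present; 5 new (r, u, n, t, a)
  "pade" → 4 new (p, a, d, e)
  "vi" → 2 new (v, i)
Total nodes = 3 + 10 + 3 + 3 + 5 + 4 + 2 = 30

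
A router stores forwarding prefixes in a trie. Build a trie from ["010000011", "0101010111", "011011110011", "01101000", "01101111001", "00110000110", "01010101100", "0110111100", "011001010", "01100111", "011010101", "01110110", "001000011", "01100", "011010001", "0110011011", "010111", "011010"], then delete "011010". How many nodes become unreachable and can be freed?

Walk "011010" from the leaf back toward the root, removing each node that no remaining word uses.
Every node on "011010" is still needed (e.g. by "01101000"), so nothing is freed.
Nodes removed: 0

0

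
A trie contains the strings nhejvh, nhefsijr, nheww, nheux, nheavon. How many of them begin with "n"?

Walk to "n"; the words in its subtree are exactly those with that prefix.
Words under "n": nheavon, nhefsijr, nhejvh, nheux, nheww
Count: 5

5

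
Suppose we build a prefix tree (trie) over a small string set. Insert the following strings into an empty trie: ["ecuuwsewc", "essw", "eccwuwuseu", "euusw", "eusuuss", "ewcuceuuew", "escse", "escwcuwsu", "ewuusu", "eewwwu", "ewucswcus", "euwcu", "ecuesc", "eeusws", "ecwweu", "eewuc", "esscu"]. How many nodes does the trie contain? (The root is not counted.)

80

Trace insertions, counting only characters that open a new branch:
  "ecuuwsewc" → 9 new (e, c, u, u, w, s, e, w, c)
  "essw" → prefix "e" already present; 3 new (s, s, w)
  "eccwuwuseu" → prefix "ec" already present; 8 new (c, w, u, w, u, s, e, u)
  "euusw" → prefix "e" already present; 4 new (u, u, s, w)
  "eusuuss" → prefix "eu" already present; 5 new (s, u, u, s, s)
  "ewcuceuuew" → prefix "e" already present; 9 new (w, c, u, c, e, u, u, e, w)
  "escse" → prefix "es" already present; 3 new (c, s, e)
  "escwcuwsu" → prefix "esc" already present; 6 new (w, c, u, w, s, u)
  "ewuusu" → prefix "ew" already present; 4 new (u, u, s, u)
  "eewwwu" → prefix "e" already present; 5 new (e, w, w, w, u)
  "ewucswcus" → prefix "ewu" already present; 6 new (c, s, w, c, u, s)
  "euwcu" → prefix "eu" already present; 3 new (w, c, u)
  "ecuesc" → prefix "ecu" already present; 3 new (e, s, c)
  "eeusws" → prefix "ee" already present; 4 new (u, s, w, s)
  "ecwweu" → prefix "ec" already present; 4 new (w, w, e, u)
  "eewuc" → prefix "eew" already present; 2 new (u, c)
  "esscu" → prefix "ess" already present; 2 new (c, u)
Total nodes = 9 + 3 + 8 + 4 + 5 + 9 + 3 + 6 + 4 + 5 + 6 + 3 + 3 + 4 + 4 + 2 + 2 = 80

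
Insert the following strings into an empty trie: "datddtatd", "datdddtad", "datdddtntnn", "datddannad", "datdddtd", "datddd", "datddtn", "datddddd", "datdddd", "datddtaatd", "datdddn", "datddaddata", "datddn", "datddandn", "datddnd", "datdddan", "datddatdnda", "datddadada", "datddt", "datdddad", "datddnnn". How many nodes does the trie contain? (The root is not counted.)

52

For each word, the new-node count is its length minus the longest prefix already in the trie:
  "datddtatd" → 9 new (d, a, t, d, d, t, a, t, d)
  "datdddtad" → prefix "datdd" already present; 4 new (d, t, a, d)
  "datdddtntnn" → prefix "datdddt" already present; 4 new (n, t, n, n)
  "datddannad" → prefix "datdd" already present; 5 new (a, n, n, a, d)
  "datdddtd" → prefix "datdddt" already present; 1 new (d)
  "datddd" → prefix "datddd" already present; 0 new (none)
  "datddtn" → prefix "datddt" already present; 1 new (n)
  "datddddd" → prefix "datddd" already present; 2 new (d, d)
  "datdddd" → prefix "datdddd" already present; 0 new (none)
  "datddtaatd" → prefix "datddta" already present; 3 new (a, t, d)
  "datdddn" → prefix "datddd" already present; 1 new (n)
  "datddaddata" → prefix "datdda" already present; 5 new (d, d, a, t, a)
  "datddn" → prefix "datdd" already present; 1 new (n)
  "datddandn" → prefix "datddan" already present; 2 new (d, n)
  "datddnd" → prefix "datddn" already present; 1 new (d)
  "datdddan" → prefix "datddd" already present; 2 new (a, n)
  "datddatdnda" → prefix "datdda" already present; 5 new (t, d, n, d, a)
  "datddadada" → prefix "datddad" already present; 3 new (a, d, a)
  "datddt" → prefix "datddt" already present; 0 new (none)
  "datdddad" → prefix "datddda" already present; 1 new (d)
  "datddnnn" → prefix "datddn" already present; 2 new (n, n)
Total nodes = 9 + 4 + 4 + 5 + 1 + 0 + 1 + 2 + 0 + 3 + 1 + 5 + 1 + 2 + 1 + 2 + 5 + 3 + 0 + 1 + 2 = 52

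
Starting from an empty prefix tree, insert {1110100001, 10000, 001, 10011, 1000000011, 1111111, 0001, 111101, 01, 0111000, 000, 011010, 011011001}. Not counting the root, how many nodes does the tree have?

45

Trace insertions, counting only characters that open a new branch:
  "1110100001" → 10 new (1, 1, 1, 0, 1, 0, 0, 0, 0, 1)
  "10000" → prefix "1" already present; 4 new (0, 0, 0, 0)
  "001" → 3 new (0, 0, 1)
  "10011" → prefix "100" already present; 2 new (1, 1)
  "1000000011" → prefix "10000" already present; 5 new (0, 0, 0, 1, 1)
  "1111111" → prefix "111" already present; 4 new (1, 1, 1, 1)
  "0001" → prefix "00" already present; 2 new (0, 1)
  "111101" → prefix "1111" already present; 2 new (0, 1)
  "01" → prefix "0" already present; 1 new (1)
  "0111000" → prefix "01" already present; 5 new (1, 1, 0, 0, 0)
  "000" → prefix "000" already present; 0 new (none)
  "011010" → prefix "011" already present; 3 new (0, 1, 0)
  "011011001" → prefix "01101" already present; 4 new (1, 0, 0, 1)
Total nodes = 10 + 4 + 3 + 2 + 5 + 4 + 2 + 2 + 1 + 5 + 0 + 3 + 4 = 45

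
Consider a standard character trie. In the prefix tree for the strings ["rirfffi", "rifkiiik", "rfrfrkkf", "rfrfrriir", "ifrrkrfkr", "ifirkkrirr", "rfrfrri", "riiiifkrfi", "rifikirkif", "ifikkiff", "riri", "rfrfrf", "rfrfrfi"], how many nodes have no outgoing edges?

A leaf is a node with no children — equivalently, the end of a word that is not a proper prefix of any other stored word.
Those words: "ifikkiff", "ifirkkrirr", "ifrrkrfkr", "rfrfrfi", "rfrfrkkf", "rfrfrriir", "rifikirkif", "rifkiiik", "riiiifkrfi", "rirfffi", "riri"
Leaf count: 11

11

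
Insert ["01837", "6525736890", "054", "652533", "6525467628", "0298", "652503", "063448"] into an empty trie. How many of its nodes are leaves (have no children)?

8

A leaf is a node with no children — equivalently, the end of a word that is not a proper prefix of any other stored word.
Those words: "01837", "0298", "054", "063448", "652503", "652533", "6525467628", "6525736890"
Leaf count: 8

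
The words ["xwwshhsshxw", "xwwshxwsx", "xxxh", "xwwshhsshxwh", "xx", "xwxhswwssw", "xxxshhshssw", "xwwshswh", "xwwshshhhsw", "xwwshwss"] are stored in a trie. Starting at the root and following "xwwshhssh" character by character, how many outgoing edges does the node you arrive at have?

1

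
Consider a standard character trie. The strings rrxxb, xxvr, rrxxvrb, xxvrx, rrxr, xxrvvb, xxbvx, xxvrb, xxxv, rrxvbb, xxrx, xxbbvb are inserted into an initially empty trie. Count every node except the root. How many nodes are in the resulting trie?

For each word, the new-node count is its length minus the longest prefix already in the trie:
  "rrxxb" → 5 new (r, r, x, x, b)
  "xxvr" → 4 new (x, x, v, r)
  "rrxxvrb" → prefix "rrxx" already present; 3 new (v, r, b)
  "xxvrx" → prefix "xxvr" already present; 1 new (x)
  "rrxr" → prefix "rrx" already present; 1 new (r)
  "xxrvvb" → prefix "xx" already present; 4 new (r, v, v, b)
  "xxbvx" → prefix "xx" already present; 3 new (b, v, x)
  "xxvrb" → prefix "xxvr" already present; 1 new (b)
  "xxxv" → prefix "xx" already present; 2 new (x, v)
  "rrxvbb" → prefix "rrx" already present; 3 new (v, b, b)
  "xxrx" → prefix "xxr" already present; 1 new (x)
  "xxbbvb" → prefix "xxb" already present; 3 new (b, v, b)
Total nodes = 5 + 4 + 3 + 1 + 1 + 4 + 3 + 1 + 2 + 3 + 1 + 3 = 31

31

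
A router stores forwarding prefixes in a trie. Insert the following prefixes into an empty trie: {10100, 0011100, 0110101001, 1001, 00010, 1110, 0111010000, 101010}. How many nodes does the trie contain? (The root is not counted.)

38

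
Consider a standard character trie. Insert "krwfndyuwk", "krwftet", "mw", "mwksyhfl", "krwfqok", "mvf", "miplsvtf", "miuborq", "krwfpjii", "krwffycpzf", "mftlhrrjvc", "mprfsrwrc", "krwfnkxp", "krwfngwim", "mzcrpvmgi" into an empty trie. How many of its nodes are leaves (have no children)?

A leaf is a node with no children — equivalently, the end of a word that is not a proper prefix of any other stored word.
Those words: "krwffycpzf", "krwfndyuwk", "krwfngwim", "krwfnkxp", "krwfpjii", "krwfqok", "krwftet", "mftlhrrjvc", "miplsvtf", "miuborq", "mprfsrwrc", "mvf", "mwksyhfl", "mzcrpvmgi"
Leaf count: 14

14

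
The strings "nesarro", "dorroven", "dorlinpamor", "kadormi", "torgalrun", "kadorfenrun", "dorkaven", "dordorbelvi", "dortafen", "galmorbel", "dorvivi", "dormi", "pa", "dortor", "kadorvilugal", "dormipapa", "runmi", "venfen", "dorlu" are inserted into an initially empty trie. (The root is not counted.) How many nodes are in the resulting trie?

Insert word by word; a character creates a node only if that edge doesn't already exist:
  "nesarro" → 7 new (n, e, s, a, r, r, o)
  "dorroven" → 8 new (d, o, r, r, o, v, e, n)
  "dorlinpamor" → prefix "dor" already present; 8 new (l, i, n, p, a, m, o, r)
  "kadormi" → 7 new (k, a, d, o, r, m, i)
  "torgalrun" → 9 new (t, o, r, g, a, l, r, u, n)
  "kadorfenrun" → prefix "kador" already present; 6 new (f, e, n, r, u, n)
  "dorkaven" → prefix "dor" already present; 5 new (k, a, v, e, n)
  "dordorbelvi" → prefix "dor" already present; 8 new (d, o, r, b, e, l, v, i)
  "dortafen" → prefix "dor" already present; 5 new (t, a, f, e, n)
  "galmorbel" → 9 new (g, a, l, m, o, r, b, e, l)
  "dorvivi" → prefix "dor" already present; 4 new (v, i, v, i)
  "dormi" → prefix "dor" already present; 2 new (m, i)
  "pa" → 2 new (p, a)
  "dortor" → prefix "dort" already present; 2 new (o, r)
  "kadorvilugal" → prefix "kador" already present; 7 new (v, i, l, u, g, a, l)
  "dormipapa" → prefix "dormi" already present; 4 new (p, a, p, a)
  "runmi" → 5 new (r, u, n, m, i)
  "venfen" → 6 new (v, e, n, f, e, n)
  "dorlu" → prefix "dorl" already present; 1 new (u)
Total nodes = 7 + 8 + 8 + 7 + 9 + 6 + 5 + 8 + 5 + 9 + 4 + 2 + 2 + 2 + 7 + 4 + 5 + 6 + 1 = 105

105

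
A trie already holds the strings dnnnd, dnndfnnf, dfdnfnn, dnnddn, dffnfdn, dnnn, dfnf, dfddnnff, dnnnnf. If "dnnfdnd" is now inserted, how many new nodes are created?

4

"dnn" is already a path in the trie; the remaining "fdnd" must be added.
New nodes needed: |"dnnfdnd"| − 3 = 7 − 3 = 4.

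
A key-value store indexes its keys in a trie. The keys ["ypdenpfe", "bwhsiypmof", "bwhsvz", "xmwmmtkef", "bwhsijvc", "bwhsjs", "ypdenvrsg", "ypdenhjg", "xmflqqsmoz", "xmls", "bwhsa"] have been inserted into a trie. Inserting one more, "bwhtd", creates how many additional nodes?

2

Walking "bwhtd" from the root, the first 3 characters ("bwh") follow existing edges; "t" is the first miss.
So 5 − 3 = 2 new nodes.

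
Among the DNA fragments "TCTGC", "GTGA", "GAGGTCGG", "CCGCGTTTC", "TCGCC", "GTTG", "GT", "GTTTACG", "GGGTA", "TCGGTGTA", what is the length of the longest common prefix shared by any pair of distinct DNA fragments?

3

Look for the deepest trie node that still has at least two words in its subtree.
e.g. "GTTG" and "GTTTACG" share the prefix "GTT" of length 3; no pair shares a longer one.
Longest shared-prefix length: 3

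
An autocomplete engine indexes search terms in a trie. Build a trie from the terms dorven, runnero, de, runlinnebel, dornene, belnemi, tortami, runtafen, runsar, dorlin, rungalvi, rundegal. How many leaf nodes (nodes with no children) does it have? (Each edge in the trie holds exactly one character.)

A leaf is a node with no children — equivalently, the end of a word that is not a proper prefix of any other stored word.
Those words: "belnemi", "de", "dorlin", "dornene", "dorven", "rundegal", "rungalvi", "runlinnebel", "runnero", "runsar", "runtafen", "tortami"
Leaf count: 12

12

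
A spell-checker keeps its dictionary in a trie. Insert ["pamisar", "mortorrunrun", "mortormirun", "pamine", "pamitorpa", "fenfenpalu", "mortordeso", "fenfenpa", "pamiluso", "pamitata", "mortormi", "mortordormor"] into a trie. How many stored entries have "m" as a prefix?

Filter for entries beginning with "m":
Matches: "mortordeso", "mortordormor", "mortormi", "mortormirun", "mortorrunrun"
Count: 5

5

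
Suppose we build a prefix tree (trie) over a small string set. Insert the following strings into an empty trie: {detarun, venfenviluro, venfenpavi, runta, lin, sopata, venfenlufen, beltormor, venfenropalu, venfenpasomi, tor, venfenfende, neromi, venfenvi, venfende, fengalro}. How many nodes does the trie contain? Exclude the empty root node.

Count nodes per top-level branch (shared prefixes stored once):
  'b'-branch (beltormor): 9 nodes
  'd'-branch (detarun): 7 nodes
  'f'-branch (fengalro): 8 nodes
  'l'-branch (lin): 3 nodes
  'n'-branch (neromi): 6 nodes
  'r'-branch (runta): 5 nodes
  's'-branch (sopata): 6 nodes
  't'-branch (tor): 3 nodes
  'v'-branch (venfende, venfenfende, venfenlufen, venfenpasomi, venfenpavi, venfenropalu, venfenvi, venfenviluro): 38 nodes
Sum: 85

85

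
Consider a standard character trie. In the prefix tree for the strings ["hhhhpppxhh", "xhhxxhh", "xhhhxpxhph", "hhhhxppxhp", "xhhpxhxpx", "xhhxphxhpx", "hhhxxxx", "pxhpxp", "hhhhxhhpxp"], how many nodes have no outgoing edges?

9

Leaves are exactly the stored words that no other stored word extends.
Those words: "hhhhpppxhh", "hhhhxhhpxp", "hhhhxppxhp", "hhhxxxx", "pxhpxp", "xhhhxpxhph", "xhhpxhxpx", "xhhxphxhpx", "xhhxxhh"
Leaf count: 9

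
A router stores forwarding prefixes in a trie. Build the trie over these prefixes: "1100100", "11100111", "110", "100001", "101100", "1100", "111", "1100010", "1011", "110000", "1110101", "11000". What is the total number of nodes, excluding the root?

Trie structure (* marks end of a word):
(root)
└─ 1
   ├─ 0
   │  ├─ 0
   │  │  └─ 0
   │  │     └─ 0
   │  │        └─ 1 *
   │  └─ 1
   │     └─ 1 *
   │        └─ 0
   │           └─ 0 *
   └─ 1
      ├─ 0 *
      │  └─ 0 *
      │     ├─ 0 *
      │     │  ├─ 0 *
      │     │  └─ 1
      │     │     └─ 0 *
      │     └─ 1
      │        └─ 0
      │           └─ 0 *
      └─ 1 *
         └─ 0
            ├─ 0
            │  └─ 1
            │     └─ 1
            │        └─ 1 *
            └─ 1
               └─ 0
                  └─ 1 *
Counting every labelled node above: 29.

29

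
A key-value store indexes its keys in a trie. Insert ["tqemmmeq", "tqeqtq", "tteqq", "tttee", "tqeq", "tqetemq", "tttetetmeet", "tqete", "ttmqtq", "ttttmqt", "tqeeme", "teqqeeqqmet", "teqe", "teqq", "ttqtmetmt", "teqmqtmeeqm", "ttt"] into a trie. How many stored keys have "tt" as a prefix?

7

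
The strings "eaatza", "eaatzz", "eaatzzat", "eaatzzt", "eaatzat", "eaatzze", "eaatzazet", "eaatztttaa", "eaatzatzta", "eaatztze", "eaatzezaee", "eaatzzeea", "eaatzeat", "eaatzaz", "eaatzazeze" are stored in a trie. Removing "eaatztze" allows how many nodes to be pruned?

After clearing the end-marker at "eaatztze", prune upward until reaching a node still needed by another word.
The suffix "ze" (2 nodes) is used only by "eaatztze"; the node for "eaatzt" still has the child "t", so pruning stops there.
Nodes removed: 2

2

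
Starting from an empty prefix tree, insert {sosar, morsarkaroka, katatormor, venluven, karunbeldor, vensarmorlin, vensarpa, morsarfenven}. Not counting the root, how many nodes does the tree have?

61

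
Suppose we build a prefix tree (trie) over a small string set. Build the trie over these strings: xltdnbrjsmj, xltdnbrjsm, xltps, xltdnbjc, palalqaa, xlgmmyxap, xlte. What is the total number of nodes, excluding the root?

Insert word by word; a character creates a node only if that edge doesn't already exist:
  "xltdnbrjsmj" → 11 new (x, l, t, d, n, b, r, j, s, m, j)
  "xltdnbrjsm" → prefix "xltdnbrjsm" already present; 0 new (none)
  "xltps" → prefix "xlt" already present; 2 new (p, s)
  "xltdnbjc" → prefix "xltdnb" already present; 2 new (j, c)
  "palalqaa" → 8 new (p, a, l, a, l, q, a, a)
  "xlgmmyxap" → prefix "xl" already present; 7 new (g, m, m, y, x, a, p)
  "xlte" → prefix "xlt" already present; 1 new (e)
Total nodes = 11 + 0 + 2 + 2 + 8 + 7 + 1 = 31

31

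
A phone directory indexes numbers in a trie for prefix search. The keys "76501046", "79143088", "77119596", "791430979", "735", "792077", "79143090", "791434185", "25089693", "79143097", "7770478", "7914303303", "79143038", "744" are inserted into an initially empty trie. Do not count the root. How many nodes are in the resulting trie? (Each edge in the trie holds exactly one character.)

56

Insert word by word; a character creates a node only if that edge doesn't already exist:
  "76501046" → 8 new (7, 6, 5, 0, 1, 0, 4, 6)
  "79143088" → prefix "7" already present; 7 new (9, 1, 4, 3, 0, 8, 8)
  "77119596" → prefix "7" already present; 7 new (7, 1, 1, 9, 5, 9, 6)
  "791430979" → prefix "791430" already present; 3 new (9, 7, 9)
  "735" → prefix "7" already present; 2 new (3, 5)
  "792077" → prefix "79" already present; 4 new (2, 0, 7, 7)
  "79143090" → prefix "7914309" already present; 1 new (0)
  "791434185" → prefix "79143" already present; 4 new (4, 1, 8, 5)
  "25089693" → 8 new (2, 5, 0, 8, 9, 6, 9, 3)
  "79143097" → prefix "79143097" already present; 0 new (none)
  "7770478" → prefix "77" already present; 5 new (7, 0, 4, 7, 8)
  "7914303303" → prefix "791430" already present; 4 new (3, 3, 0, 3)
  "79143038" → prefix "7914303" already present; 1 new (8)
  "744" → prefix "7" already present; 2 new (4, 4)
Total nodes = 8 + 7 + 7 + 3 + 2 + 4 + 1 + 4 + 8 + 0 + 5 + 4 + 1 + 2 = 56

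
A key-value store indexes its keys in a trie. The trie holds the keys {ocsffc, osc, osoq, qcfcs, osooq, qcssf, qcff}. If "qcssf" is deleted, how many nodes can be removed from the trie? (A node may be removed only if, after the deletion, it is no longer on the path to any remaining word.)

A node on "qcssf"'s path can go only if nothing else ends at it or branches off below it.
The suffix "ssf" (3 nodes) is used only by "qcssf"; the node for "qc" still has the child "f", so pruning stops there.
Nodes removed: 3

3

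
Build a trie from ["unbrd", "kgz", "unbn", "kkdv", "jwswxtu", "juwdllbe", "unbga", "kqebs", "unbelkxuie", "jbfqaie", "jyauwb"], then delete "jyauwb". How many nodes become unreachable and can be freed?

After clearing the end-marker at "jyauwb", prune upward until reaching a node still needed by another word.
The suffix "yauwb" (5 nodes) is used only by "jyauwb"; the node for "j" still has the child "w", so pruning stops there.
Nodes removed: 5

5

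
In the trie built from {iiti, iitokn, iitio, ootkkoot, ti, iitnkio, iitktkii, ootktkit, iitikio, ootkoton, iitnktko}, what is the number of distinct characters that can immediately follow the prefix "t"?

Walk "t" from the root, arriving at one node.
Characters that immediately follow "t" among the stored strings: {i}.
That node has 1 child edge.

1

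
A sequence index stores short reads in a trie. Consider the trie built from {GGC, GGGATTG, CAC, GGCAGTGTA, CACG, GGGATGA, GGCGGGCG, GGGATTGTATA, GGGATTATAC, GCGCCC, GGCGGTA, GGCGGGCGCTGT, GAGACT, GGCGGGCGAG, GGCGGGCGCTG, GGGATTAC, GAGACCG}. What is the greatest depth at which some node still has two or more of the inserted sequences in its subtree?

11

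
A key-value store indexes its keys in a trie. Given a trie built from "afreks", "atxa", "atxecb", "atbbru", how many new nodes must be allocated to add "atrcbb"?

"at" is already a path in the trie; the remaining "rcbb" must be added.
Each of the 4 remaining characters creates one node.

4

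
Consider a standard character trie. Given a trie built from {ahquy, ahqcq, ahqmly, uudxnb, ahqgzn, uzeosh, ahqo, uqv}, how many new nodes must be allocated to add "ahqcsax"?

Walking "ahqcsax" from the root, the first 4 characters ("ahqc") follow existing edges; "s" is the first miss.
Each of the 3 remaining characters creates one node.

3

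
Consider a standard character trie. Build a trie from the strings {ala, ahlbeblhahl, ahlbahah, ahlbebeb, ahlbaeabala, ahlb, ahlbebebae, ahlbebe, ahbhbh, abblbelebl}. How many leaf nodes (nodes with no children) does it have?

7

A leaf is a node with no children — equivalently, the end of a word that is not a proper prefix of any other stored word.
Those words: "abblbelebl", "ahbhbh", "ahlbaeabala", "ahlbahah", "ahlbebebae", "ahlbeblhahl", "ala"
Leaf count: 7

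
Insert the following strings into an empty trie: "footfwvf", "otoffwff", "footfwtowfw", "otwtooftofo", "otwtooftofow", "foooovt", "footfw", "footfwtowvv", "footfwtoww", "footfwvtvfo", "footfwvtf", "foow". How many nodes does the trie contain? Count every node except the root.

44

For each word, the new-node count is its length minus the longest prefix already in the trie:
  "footfwvf" → 8 new (f, o, o, t, f, w, v, f)
  "otoffwff" → 8 new (o, t, o, f, f, w, f, f)
  "footfwtowfw" → prefix "footfw" already present; 5 new (t, o, w, f, w)
  "otwtooftofo" → prefix "ot" already present; 9 new (w, t, o, o, f, t, o, f, o)
  "otwtooftofow" → prefix "otwtooftofo" already present; 1 new (w)
  "foooovt" → prefix "foo" already present; 4 new (o, o, v, t)
  "footfw" → prefix "footfw" already present; 0 new (none)
  "footfwtowvv" → prefix "footfwtow" already present; 2 new (v, v)
  "footfwtoww" → prefix "footfwtow" already present; 1 new (w)
  "footfwvtvfo" → prefix "footfwv" already present; 4 new (t, v, f, o)
  "footfwvtf" → prefix "footfwvt" already present; 1 new (f)
  "foow" → prefix "foo" already present; 1 new (w)
Total nodes = 8 + 8 + 5 + 9 + 1 + 4 + 0 + 2 + 1 + 4 + 1 + 1 = 44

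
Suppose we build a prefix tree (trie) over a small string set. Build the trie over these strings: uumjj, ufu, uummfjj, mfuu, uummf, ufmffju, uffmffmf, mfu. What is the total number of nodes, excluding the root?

For each word, the new-node count is its length minus the longest prefix already in the trie:
  "uumjj" → 5 new (u, u, m, j, j)
  "ufu" → prefix "u" already present; 2 new (f, u)
  "uummfjj" → prefix "uum" already present; 4 new (m, f, j, j)
  "mfuu" → 4 new (m, f, u, u)
  "uummf" → prefix "uummf" already present; 0 new (none)
  "ufmffju" → prefix "uf" already present; 5 new (m, f, f, j, u)
  "uffmffmf" → prefix "uf" already present; 6 new (f, m, f, f, m, f)
  "mfu" → prefix "mfu" already present; 0 new (none)
Total nodes = 5 + 2 + 4 + 4 + 0 + 5 + 6 + 0 = 26

26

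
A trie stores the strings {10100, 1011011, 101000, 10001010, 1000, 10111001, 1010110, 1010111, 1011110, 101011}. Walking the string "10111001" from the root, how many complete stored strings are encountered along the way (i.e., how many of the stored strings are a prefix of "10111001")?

Walk "10111001" from the root; an end-of-word marker is hit whenever a stored word is a prefix of "10111001".
Prefixes of the query that are stored words: "10111001"
Count: 1

1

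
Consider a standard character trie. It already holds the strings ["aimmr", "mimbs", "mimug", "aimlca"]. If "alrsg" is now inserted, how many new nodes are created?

Walking "alrsg" from the root, the first 1 characters ("a") follow existing edges; "l" is the first miss.
Each of the 4 remaining characters creates one node.

4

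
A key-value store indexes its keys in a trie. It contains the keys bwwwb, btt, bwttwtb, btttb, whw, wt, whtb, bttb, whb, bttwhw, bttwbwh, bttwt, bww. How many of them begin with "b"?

9

Traverse to the node for "b", then collect every word in that subtree.
Matches: "btt", "bttb", "btttb", "bttwbwh", "bttwhw", "bttwt", "bwttwtb", "bww", "bwwwb"
Count: 9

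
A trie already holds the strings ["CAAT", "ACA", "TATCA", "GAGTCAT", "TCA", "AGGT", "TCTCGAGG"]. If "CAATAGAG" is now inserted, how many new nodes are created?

4

Walking "CAATAGAG" from the root, the first 4 characters ("CAAT") follow existing edges; "A" is the first miss.
Each of the 4 remaining characters creates one node.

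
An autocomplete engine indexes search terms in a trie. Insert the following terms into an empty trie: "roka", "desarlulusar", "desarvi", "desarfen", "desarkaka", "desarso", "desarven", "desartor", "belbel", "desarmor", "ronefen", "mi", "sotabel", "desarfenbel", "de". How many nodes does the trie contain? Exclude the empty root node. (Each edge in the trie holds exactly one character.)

58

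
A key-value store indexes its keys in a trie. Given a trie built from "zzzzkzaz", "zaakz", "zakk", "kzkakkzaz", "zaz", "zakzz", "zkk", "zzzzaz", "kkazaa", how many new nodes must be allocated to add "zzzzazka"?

2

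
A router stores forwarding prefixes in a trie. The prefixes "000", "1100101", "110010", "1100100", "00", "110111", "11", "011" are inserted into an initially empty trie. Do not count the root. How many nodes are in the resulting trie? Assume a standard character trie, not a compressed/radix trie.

Trace insertions, counting only characters that open a new branch:
  "000" → 3 new (0, 0, 0)
  "1100101" → 7 new (1, 1, 0, 0, 1, 0, 1)
  "110010" → prefix "110010" already present; 0 new (none)
  "1100100" → prefix "110010" already present; 1 new (0)
  "00" → prefix "00" already present; 0 new (none)
  "110111" → prefix "110" already present; 3 new (1, 1, 1)
  "11" → prefix "11" already present; 0 new (none)
  "011" → prefix "0" already present; 2 new (1, 1)
Total nodes = 3 + 7 + 0 + 1 + 0 + 3 + 0 + 2 = 16

16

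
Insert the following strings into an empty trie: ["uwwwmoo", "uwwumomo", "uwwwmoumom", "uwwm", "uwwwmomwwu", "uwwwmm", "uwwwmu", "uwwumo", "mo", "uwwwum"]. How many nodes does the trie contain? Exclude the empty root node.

Insert word by word; a character creates a node only if that edge doesn't already exist:
  "uwwwmoo" → 7 new (u, w, w, w, m, o, o)
  "uwwumomo" → prefix "uww" already present; 5 new (u, m, o, m, o)
  "uwwwmoumom" → prefix "uwwwmo" already present; 4 new (u, m, o, m)
  "uwwm" → prefix "uww" already present; 1 new (m)
  "uwwwmomwwu" → prefix "uwwwmo" already present; 4 new (m, w, w, u)
  "uwwwmm" → prefix "uwwwm" already present; 1 new (m)
  "uwwwmu" → prefix "uwwwm" already present; 1 new (u)
  "uwwumo" → prefix "uwwumo" already present; 0 new (none)
  "mo" → 2 new (m, o)
  "uwwwum" → prefix "uwww" already present; 2 new (u, m)
Total nodes = 7 + 5 + 4 + 1 + 4 + 1 + 1 + 0 + 2 + 2 = 27

27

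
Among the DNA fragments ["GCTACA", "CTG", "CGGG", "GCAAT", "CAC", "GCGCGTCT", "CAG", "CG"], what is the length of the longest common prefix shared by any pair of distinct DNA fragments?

2

The deepest shared node is where two words last agree before diverging.
e.g. "CAC" and "CAG" share the prefix "CA" of length 2; no pair shares a longer one.
Longest shared-prefix length: 2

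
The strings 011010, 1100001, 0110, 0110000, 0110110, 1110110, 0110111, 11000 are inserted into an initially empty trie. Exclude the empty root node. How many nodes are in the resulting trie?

24

Trace insertions, counting only characters that open a new branch:
  "011010" → 6 new (0, 1, 1, 0, 1, 0)
  "1100001" → 7 new (1, 1, 0, 0, 0, 0, 1)
  "0110" → prefix "0110" already present; 0 new (none)
  "0110000" → prefix "0110" already present; 3 new (0, 0, 0)
  "0110110" → prefix "01101" already present; 2 new (1, 0)
  "1110110" → prefix "11" already present; 5 new (1, 0, 1, 1, 0)
  "0110111" → prefix "011011" already present; 1 new (1)
  "11000" → prefix "11000" already present; 0 new (none)
Total nodes = 6 + 7 + 0 + 3 + 2 + 5 + 1 + 0 = 24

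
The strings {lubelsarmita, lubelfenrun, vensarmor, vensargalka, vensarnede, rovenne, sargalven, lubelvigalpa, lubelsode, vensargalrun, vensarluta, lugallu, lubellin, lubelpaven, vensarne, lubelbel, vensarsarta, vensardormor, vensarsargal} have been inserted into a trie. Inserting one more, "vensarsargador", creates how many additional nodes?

3

"vensarsarga" is already a path in the trie; the remaining "dor" must be added.
Each of the 3 remaining characters creates one node.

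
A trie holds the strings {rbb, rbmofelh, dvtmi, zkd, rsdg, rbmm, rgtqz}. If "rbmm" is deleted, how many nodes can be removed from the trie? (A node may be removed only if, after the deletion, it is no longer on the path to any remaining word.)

1

A node on "rbmm"'s path can go only if nothing else ends at it or branches off below it.
The suffix "m" (1 node) is used only by "rbmm"; the node for "rbm" still has the child "o", so pruning stops there.
Nodes removed: 1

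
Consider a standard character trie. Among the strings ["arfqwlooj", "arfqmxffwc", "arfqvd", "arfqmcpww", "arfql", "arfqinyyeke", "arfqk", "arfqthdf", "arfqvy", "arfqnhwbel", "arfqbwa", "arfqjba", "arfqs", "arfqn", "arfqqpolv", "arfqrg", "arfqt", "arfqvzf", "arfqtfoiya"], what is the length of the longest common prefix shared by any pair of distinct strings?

5

Equivalently: take the maximum, over all pairs, of their longest common prefix length.
"arfqmcpww" and "arfqmxffwc" agree on "arfqm" (5 characters) before diverging; nothing deeper is shared.
Longest shared-prefix length: 5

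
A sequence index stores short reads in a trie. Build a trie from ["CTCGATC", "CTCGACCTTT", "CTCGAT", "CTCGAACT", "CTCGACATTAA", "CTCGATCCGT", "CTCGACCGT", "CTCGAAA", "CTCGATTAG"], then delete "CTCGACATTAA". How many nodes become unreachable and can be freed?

A node on "CTCGACATTAA"'s path can go only if nothing else ends at it or branches off below it.
The suffix "ATTAA" (5 nodes) is used only by "CTCGACATTAA"; the node for "CTCGAC" still has the child "C", so pruning stops there.
Nodes removed: 5

5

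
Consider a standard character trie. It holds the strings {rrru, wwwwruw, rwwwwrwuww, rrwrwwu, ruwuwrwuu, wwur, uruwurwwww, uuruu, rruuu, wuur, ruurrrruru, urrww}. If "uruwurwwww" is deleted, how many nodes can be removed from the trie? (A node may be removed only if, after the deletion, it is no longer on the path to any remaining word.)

A node on "uruwurwwww"'s path can go only if nothing else ends at it or branches off below it.
The suffix "uwurwwww" (8 nodes) is used only by "uruwurwwww"; the node for "ur" still has the child "r", so pruning stops there.
Nodes removed: 8

8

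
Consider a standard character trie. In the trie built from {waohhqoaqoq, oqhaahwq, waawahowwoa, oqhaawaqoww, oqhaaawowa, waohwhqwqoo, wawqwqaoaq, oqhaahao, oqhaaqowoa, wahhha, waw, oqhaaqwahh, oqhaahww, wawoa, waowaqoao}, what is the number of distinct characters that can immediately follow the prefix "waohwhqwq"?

1

Follow the path "waohwhqwq" to its node, then look at its outgoing edges.
Characters that immediately follow "waohwhqwq" among the stored strings: {o}.
That node has 1 child edge.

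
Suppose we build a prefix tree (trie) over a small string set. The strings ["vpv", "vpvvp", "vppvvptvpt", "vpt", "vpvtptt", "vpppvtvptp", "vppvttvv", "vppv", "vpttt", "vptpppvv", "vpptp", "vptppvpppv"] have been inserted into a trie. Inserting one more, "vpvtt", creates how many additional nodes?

1

"vpvt" is already a path in the trie; the remaining "t" must be added.
Each of the 1 remaining characters creates one node.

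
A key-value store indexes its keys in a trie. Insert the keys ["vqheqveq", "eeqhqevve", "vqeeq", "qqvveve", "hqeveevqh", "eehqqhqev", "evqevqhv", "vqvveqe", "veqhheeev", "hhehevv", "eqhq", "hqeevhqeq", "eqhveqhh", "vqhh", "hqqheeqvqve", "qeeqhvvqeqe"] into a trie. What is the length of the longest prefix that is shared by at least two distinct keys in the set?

3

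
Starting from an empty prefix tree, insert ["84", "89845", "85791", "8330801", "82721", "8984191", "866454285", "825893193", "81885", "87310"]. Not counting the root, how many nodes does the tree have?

46

Count nodes per top-level branch (shared prefixes stored once):
  '8'-branch (81885, 825893193, 82721, 8330801, 84, 85791, 866454285, 87310, 8984191, 89845): 46 nodes
Sum: 46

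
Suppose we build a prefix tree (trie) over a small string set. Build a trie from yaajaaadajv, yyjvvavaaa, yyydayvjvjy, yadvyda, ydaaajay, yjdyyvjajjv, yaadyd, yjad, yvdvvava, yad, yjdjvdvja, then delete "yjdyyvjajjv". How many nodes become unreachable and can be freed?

8

After clearing the end-marker at "yjdyyvjajjv", prune upward until reaching a node still needed by another word.
The suffix "yyvjajjv" (8 nodes) is used only by "yjdyyvjajjv"; the node for "yjd" still has the child "j", so pruning stops there.
Nodes removed: 8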